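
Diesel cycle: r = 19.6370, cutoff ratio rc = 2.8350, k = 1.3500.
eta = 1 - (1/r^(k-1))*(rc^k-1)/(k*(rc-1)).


r^(k-1) = 2.8352
rc^k = 4.0827
eta = 0.5611 = 56.1081%

56.1081%


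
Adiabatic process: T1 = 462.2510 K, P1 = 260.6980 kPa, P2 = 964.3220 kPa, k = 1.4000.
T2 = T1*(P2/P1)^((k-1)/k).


(k-1)/k = 0.2857
(P2/P1)^exp = 1.4531
T2 = 462.2510 * 1.4531 = 671.7191 K

671.7191 K


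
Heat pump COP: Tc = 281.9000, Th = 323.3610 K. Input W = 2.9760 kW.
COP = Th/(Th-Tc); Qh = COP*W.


COP = 323.3610 / 41.4610 = 7.7992
Qh = 7.7992 * 2.9760 = 23.2103 kW

COP = 7.7992, Qh = 23.2103 kW


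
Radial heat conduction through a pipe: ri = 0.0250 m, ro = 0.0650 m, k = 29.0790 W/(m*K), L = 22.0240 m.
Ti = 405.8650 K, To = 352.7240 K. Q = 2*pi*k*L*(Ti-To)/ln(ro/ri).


dT = 53.1410 K
ln(ro/ri) = 0.9555
Q = 2*pi*29.0790*22.0240*53.1410 / 0.9555 = 223794.4765 W

223794.4765 W


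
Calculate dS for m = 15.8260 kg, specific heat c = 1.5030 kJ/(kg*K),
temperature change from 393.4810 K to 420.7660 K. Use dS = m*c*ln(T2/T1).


T2/T1 = 1.0693
ln(T2/T1) = 0.0670
dS = 15.8260 * 1.5030 * 0.0670 = 1.5947 kJ/K

1.5947 kJ/K


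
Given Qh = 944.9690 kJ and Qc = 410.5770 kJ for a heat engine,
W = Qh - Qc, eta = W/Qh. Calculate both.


W = 944.9690 - 410.5770 = 534.3920 kJ
eta = 534.3920 / 944.9690 = 0.5655 = 56.5513%

W = 534.3920 kJ, eta = 56.5513%


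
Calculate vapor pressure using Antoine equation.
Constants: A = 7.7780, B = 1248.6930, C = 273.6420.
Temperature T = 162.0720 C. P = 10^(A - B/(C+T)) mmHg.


C+T = 435.7140
B/(C+T) = 2.8659
log10(P) = 7.7780 - 2.8659 = 4.9121
P = 10^4.9121 = 81685.5681 mmHg

81685.5681 mmHg


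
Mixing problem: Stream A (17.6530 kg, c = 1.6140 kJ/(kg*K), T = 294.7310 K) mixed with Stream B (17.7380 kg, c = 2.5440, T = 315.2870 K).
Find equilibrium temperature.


num = 22624.9332
den = 73.6174
Tf = 307.3313 K

307.3313 K


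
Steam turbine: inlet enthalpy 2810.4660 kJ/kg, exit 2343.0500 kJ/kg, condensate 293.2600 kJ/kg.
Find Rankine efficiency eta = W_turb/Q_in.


W = 467.4160 kJ/kg
Q_in = 2517.2060 kJ/kg
eta = 0.1857 = 18.5688%

eta = 18.5688%


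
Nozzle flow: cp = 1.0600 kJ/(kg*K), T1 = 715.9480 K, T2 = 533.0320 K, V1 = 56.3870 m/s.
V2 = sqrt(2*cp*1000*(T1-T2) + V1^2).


dT = 182.9160 K
2*cp*1000*dT = 387781.9200
V1^2 = 3179.4938
V2 = sqrt(390961.4138) = 625.2691 m/s

625.2691 m/s


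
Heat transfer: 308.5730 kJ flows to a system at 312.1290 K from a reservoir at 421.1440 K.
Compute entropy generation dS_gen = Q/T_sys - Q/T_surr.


dS_sys = 308.5730/312.1290 = 0.9886 kJ/K
dS_surr = -308.5730/421.1440 = -0.7327 kJ/K
dS_gen = 0.9886 - 0.7327 = 0.2559 kJ/K (irreversible)

dS_gen = 0.2559 kJ/K, irreversible


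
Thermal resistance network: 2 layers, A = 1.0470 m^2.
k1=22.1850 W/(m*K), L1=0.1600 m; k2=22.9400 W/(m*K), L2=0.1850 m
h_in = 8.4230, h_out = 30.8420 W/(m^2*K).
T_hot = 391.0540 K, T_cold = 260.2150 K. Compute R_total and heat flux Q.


R_conv_in = 1/(8.4230*1.0470) = 0.1134
R_1 = 0.1600/(22.1850*1.0470) = 0.0069
R_2 = 0.1850/(22.9400*1.0470) = 0.0077
R_conv_out = 1/(30.8420*1.0470) = 0.0310
R_total = 0.1590 K/W
Q = 130.8390 / 0.1590 = 823.1367 W

R_total = 0.1590 K/W, Q = 823.1367 W


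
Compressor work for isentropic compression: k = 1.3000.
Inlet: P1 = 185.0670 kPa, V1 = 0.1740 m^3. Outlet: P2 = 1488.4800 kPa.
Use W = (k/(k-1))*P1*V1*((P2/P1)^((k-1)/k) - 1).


(k-1)/k = 0.2308
(P2/P1)^exp = 1.6179
W = 4.3333 * 185.0670 * 0.1740 * (1.6179 - 1) = 86.2169 kJ

86.2169 kJ


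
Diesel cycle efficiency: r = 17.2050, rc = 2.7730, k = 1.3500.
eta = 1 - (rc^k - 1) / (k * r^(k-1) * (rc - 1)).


r^(k-1) = 2.7069
rc^k = 3.9626
eta = 0.5427 = 54.2750%

54.2750%


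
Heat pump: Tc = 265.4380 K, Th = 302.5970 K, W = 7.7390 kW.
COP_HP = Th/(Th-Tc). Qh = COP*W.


COP = 302.5970 / 37.1590 = 8.1433
Qh = 8.1433 * 7.7390 = 63.0210 kW

COP = 8.1433, Qh = 63.0210 kW


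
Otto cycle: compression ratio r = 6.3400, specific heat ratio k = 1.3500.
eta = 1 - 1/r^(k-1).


r^(k-1) = 1.9087
eta = 1 - 1/1.9087 = 0.4761 = 47.6075%

47.6075%


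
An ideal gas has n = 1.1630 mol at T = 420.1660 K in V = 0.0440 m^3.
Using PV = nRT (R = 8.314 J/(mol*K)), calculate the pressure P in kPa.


P = nRT/V = 1.1630 * 8.314 * 420.1660 / 0.0440
= 4062.6615 / 0.0440 = 92333.2165 Pa = 92.3332 kPa

92.3332 kPa


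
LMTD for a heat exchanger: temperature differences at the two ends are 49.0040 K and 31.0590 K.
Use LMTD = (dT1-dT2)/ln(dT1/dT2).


dT1/dT2 = 1.5778
ln(dT1/dT2) = 0.4560
LMTD = 17.9450 / 0.4560 = 39.3519 K

39.3519 K


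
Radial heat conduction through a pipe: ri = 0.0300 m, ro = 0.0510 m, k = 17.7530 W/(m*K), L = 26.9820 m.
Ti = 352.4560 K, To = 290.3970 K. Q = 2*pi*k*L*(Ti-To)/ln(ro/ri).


dT = 62.0590 K
ln(ro/ri) = 0.5306
Q = 2*pi*17.7530*26.9820*62.0590 / 0.5306 = 351997.9743 W

351997.9743 W


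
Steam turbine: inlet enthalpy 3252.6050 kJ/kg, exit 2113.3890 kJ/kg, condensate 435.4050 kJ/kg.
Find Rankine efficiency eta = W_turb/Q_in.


W = 1139.2160 kJ/kg
Q_in = 2817.2000 kJ/kg
eta = 0.4044 = 40.4379%

eta = 40.4379%


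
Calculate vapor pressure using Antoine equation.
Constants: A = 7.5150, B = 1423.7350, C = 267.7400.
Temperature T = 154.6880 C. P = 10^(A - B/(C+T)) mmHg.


C+T = 422.4280
B/(C+T) = 3.3704
log10(P) = 7.5150 - 3.3704 = 4.1446
P = 10^4.1446 = 13952.0704 mmHg

13952.0704 mmHg


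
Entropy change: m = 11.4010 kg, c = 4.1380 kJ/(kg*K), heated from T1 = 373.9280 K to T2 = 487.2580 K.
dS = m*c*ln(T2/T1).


T2/T1 = 1.3031
ln(T2/T1) = 0.2647
dS = 11.4010 * 4.1380 * 0.2647 = 12.4893 kJ/K

12.4893 kJ/K


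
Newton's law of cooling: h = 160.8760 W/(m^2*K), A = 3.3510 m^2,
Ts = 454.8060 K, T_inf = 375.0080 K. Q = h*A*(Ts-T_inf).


dT = 79.7980 K
Q = 160.8760 * 3.3510 * 79.7980 = 43018.7408 W

43018.7408 W


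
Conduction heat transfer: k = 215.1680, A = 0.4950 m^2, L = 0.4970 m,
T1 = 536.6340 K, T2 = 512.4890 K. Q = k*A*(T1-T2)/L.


dT = 24.1450 K
Q = 215.1680 * 0.4950 * 24.1450 / 0.4970 = 5174.3250 W

5174.3250 W


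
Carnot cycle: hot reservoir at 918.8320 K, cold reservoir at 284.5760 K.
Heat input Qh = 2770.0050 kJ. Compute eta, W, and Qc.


eta = 1 - 284.5760/918.8320 = 0.6903
W = 0.6903 * 2770.0050 = 1912.0931 kJ
Qc = 2770.0050 - 1912.0931 = 857.9119 kJ

eta = 69.0285%, W = 1912.0931 kJ, Qc = 857.9119 kJ


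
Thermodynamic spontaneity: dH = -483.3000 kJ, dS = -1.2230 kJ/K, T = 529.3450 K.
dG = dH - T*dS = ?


T*dS = 529.3450 * -1.2230 = -647.3889 kJ
dG = -483.3000 + 647.3889 = 164.0889 kJ (non-spontaneous)

dG = 164.0889 kJ, non-spontaneous


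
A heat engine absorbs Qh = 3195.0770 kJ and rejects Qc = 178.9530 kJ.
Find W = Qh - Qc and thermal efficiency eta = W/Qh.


W = 3195.0770 - 178.9530 = 3016.1240 kJ
eta = 3016.1240 / 3195.0770 = 0.9440 = 94.3991%

W = 3016.1240 kJ, eta = 94.3991%


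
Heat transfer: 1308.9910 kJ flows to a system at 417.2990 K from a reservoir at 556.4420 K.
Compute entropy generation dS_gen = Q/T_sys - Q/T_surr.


dS_sys = 1308.9910/417.2990 = 3.1368 kJ/K
dS_surr = -1308.9910/556.4420 = -2.3524 kJ/K
dS_gen = 3.1368 - 2.3524 = 0.7844 kJ/K (irreversible)

dS_gen = 0.7844 kJ/K, irreversible


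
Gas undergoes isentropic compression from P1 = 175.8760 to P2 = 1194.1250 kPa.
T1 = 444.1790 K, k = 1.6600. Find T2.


(k-1)/k = 0.3976
(P2/P1)^exp = 2.1416
T2 = 444.1790 * 2.1416 = 951.2417 K

951.2417 K


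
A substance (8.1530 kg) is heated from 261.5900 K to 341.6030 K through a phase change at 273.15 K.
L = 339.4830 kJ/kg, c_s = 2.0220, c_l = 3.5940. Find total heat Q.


Q1 (sensible, solid) = 8.1530 * 2.0220 * 11.5600 = 190.5708 kJ
Q2 (latent) = 8.1530 * 339.4830 = 2767.8049 kJ
Q3 (sensible, liquid) = 8.1530 * 3.5940 * 68.4530 = 2005.8017 kJ
Q_total = 4964.1775 kJ

4964.1775 kJ


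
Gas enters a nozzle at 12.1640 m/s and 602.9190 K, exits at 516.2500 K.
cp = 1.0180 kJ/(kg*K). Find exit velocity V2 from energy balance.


dT = 86.6690 K
2*cp*1000*dT = 176458.0840
V1^2 = 147.9629
V2 = sqrt(176606.0469) = 420.2452 m/s

420.2452 m/s


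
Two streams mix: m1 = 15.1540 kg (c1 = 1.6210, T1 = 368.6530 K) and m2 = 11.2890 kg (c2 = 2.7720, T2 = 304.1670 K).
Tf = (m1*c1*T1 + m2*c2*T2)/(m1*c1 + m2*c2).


num = 18574.1568
den = 55.8577
Tf = 332.5261 K

332.5261 K


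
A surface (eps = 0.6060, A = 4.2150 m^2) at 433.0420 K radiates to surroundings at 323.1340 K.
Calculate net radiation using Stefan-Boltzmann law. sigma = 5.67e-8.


T^4 = 3.5166e+10
Tsurr^4 = 1.0903e+10
Q = 0.6060 * 5.67e-8 * 4.2150 * 2.4263e+10 = 3513.9897 W

3513.9897 W


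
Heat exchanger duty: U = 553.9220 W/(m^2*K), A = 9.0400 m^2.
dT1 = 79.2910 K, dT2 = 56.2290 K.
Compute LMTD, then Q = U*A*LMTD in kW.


LMTD = 67.1008 K
Q = 553.9220 * 9.0400 * 67.1008 = 336004.1183 W = 336.0041 kW

336.0041 kW


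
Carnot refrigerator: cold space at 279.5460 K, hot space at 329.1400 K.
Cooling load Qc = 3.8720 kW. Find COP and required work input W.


COP = 279.5460 / 49.5940 = 5.6367
W = 3.8720 / 5.6367 = 0.6869 kW

COP = 5.6367, W = 0.6869 kW


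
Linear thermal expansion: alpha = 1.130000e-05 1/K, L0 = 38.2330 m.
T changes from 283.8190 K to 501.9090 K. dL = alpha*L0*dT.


dT = 218.0900 K
dL = 1.130000e-05 * 38.2330 * 218.0900 = 0.094222 m
L_final = 38.327222 m

dL = 0.094222 m


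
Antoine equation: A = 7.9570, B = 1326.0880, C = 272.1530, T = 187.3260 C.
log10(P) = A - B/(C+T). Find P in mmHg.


C+T = 459.4790
B/(C+T) = 2.8861
log10(P) = 7.9570 - 2.8861 = 5.0709
P = 10^5.0709 = 117741.9471 mmHg

117741.9471 mmHg


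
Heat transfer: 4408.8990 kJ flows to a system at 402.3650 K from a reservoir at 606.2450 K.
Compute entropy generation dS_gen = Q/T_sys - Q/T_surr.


dS_sys = 4408.8990/402.3650 = 10.9575 kJ/K
dS_surr = -4408.8990/606.2450 = -7.2725 kJ/K
dS_gen = 10.9575 - 7.2725 = 3.6850 kJ/K (irreversible)

dS_gen = 3.6850 kJ/K, irreversible


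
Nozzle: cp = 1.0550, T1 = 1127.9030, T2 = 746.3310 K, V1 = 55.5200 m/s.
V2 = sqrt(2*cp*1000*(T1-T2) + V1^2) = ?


dT = 381.5720 K
2*cp*1000*dT = 805116.9200
V1^2 = 3082.4704
V2 = sqrt(808199.3904) = 898.9991 m/s

898.9991 m/s


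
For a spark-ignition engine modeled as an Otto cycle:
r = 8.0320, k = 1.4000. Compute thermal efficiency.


r^(k-1) = 2.3011
eta = 1 - 1/2.3011 = 0.5654 = 56.5419%

56.5419%


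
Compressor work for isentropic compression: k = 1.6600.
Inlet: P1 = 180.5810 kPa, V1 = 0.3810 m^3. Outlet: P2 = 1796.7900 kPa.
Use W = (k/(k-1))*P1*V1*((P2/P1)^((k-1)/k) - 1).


(k-1)/k = 0.3976
(P2/P1)^exp = 2.4930
W = 2.5152 * 180.5810 * 0.3810 * (2.4930 - 1) = 258.3609 kJ

258.3609 kJ


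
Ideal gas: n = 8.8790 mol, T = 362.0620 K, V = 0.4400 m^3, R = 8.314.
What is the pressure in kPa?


P = nRT/V = 8.8790 * 8.314 * 362.0620 / 0.4400
= 26727.4190 / 0.4400 = 60744.1341 Pa = 60.7441 kPa

60.7441 kPa


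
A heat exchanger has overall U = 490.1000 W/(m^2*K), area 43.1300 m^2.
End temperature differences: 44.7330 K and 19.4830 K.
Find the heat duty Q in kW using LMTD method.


LMTD = 30.3789 K
Q = 490.1000 * 43.1300 * 30.3789 = 642149.4351 W = 642.1494 kW

642.1494 kW


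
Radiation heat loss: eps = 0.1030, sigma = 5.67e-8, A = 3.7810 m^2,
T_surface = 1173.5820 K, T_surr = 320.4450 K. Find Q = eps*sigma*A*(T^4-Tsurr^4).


T^4 = 1.8969e+12
Tsurr^4 = 1.0544e+10
Q = 0.1030 * 5.67e-8 * 3.7810 * 1.8864e+12 = 41654.3101 W

41654.3101 W


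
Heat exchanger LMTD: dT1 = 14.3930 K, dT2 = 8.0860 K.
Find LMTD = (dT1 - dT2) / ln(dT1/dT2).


dT1/dT2 = 1.7800
ln(dT1/dT2) = 0.5766
LMTD = 6.3070 / 0.5766 = 10.9381 K

10.9381 K


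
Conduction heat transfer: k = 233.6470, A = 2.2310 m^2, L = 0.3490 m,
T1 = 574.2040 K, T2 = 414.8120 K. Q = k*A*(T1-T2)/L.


dT = 159.3920 K
Q = 233.6470 * 2.2310 * 159.3920 / 0.3490 = 238067.9172 W

238067.9172 W


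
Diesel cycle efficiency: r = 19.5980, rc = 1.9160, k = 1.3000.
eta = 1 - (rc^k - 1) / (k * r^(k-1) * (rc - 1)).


r^(k-1) = 2.4415
rc^k = 2.3287
eta = 0.5430 = 54.2990%

54.2990%


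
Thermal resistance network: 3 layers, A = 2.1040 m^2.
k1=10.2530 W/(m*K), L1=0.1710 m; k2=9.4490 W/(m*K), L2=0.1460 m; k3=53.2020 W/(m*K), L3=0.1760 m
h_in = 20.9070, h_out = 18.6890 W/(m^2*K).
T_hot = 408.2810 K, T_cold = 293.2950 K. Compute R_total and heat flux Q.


R_conv_in = 1/(20.9070*2.1040) = 0.0227
R_1 = 0.1710/(10.2530*2.1040) = 0.0079
R_2 = 0.1460/(9.4490*2.1040) = 0.0073
R_3 = 0.1760/(53.2020*2.1040) = 0.0016
R_conv_out = 1/(18.6890*2.1040) = 0.0254
R_total = 0.0650 K/W
Q = 114.9860 / 0.0650 = 1768.8105 W

R_total = 0.0650 K/W, Q = 1768.8105 W


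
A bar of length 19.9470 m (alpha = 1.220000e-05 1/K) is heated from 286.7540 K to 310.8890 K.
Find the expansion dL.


dT = 24.1350 K
dL = 1.220000e-05 * 19.9470 * 24.1350 = 0.005873 m
L_final = 19.952873 m

dL = 0.005873 m


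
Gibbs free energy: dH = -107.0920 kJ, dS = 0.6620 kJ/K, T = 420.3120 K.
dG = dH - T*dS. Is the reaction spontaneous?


T*dS = 420.3120 * 0.6620 = 278.2465 kJ
dG = -107.0920 - 278.2465 = -385.3385 kJ (spontaneous)

dG = -385.3385 kJ, spontaneous


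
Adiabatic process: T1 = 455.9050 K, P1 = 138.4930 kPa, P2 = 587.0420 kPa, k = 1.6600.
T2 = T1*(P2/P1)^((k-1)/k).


(k-1)/k = 0.3976
(P2/P1)^exp = 1.7758
T2 = 455.9050 * 1.7758 = 809.5794 K

809.5794 K


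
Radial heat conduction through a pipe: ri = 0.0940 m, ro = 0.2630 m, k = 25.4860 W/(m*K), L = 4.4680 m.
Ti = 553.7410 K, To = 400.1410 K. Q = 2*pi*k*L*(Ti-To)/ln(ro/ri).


dT = 153.6000 K
ln(ro/ri) = 1.0289
Q = 2*pi*25.4860*4.4680*153.6000 / 1.0289 = 106814.4383 W

106814.4383 W


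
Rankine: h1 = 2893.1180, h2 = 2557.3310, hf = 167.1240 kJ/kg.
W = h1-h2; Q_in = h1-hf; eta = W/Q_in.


W = 335.7870 kJ/kg
Q_in = 2725.9940 kJ/kg
eta = 0.1232 = 12.3180%

eta = 12.3180%


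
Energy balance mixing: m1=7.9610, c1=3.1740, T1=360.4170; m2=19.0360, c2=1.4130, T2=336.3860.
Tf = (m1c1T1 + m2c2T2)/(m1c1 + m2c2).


num = 18155.1601
den = 52.1661
Tf = 348.0261 K

348.0261 K


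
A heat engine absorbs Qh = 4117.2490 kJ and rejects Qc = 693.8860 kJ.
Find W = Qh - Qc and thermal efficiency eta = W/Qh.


W = 4117.2490 - 693.8860 = 3423.3630 kJ
eta = 3423.3630 / 4117.2490 = 0.8315 = 83.1469%

W = 3423.3630 kJ, eta = 83.1469%


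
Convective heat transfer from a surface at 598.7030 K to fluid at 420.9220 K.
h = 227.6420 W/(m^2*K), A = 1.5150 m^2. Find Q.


dT = 177.7810 K
Q = 227.6420 * 1.5150 * 177.7810 = 61312.6899 W

61312.6899 W


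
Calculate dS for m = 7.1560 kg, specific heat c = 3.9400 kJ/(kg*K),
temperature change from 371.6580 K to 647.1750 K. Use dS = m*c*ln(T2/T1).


T2/T1 = 1.7413
ln(T2/T1) = 0.5546
dS = 7.1560 * 3.9400 * 0.5546 = 15.6380 kJ/K

15.6380 kJ/K


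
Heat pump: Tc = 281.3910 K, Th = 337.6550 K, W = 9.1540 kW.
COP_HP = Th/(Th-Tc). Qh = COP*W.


COP = 337.6550 / 56.2640 = 6.0013
Qh = 6.0013 * 9.1540 = 54.9356 kW

COP = 6.0013, Qh = 54.9356 kW


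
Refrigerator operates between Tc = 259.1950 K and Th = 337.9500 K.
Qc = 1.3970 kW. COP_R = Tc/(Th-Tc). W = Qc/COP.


COP = 259.1950 / 78.7550 = 3.2912
W = 1.3970 / 3.2912 = 0.4245 kW

COP = 3.2912, W = 0.4245 kW


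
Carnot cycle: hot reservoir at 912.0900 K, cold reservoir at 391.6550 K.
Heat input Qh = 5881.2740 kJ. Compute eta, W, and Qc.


eta = 1 - 391.6550/912.0900 = 0.5706
W = 0.5706 * 5881.2740 = 3355.8320 kJ
Qc = 5881.2740 - 3355.8320 = 2525.4420 kJ

eta = 57.0596%, W = 3355.8320 kJ, Qc = 2525.4420 kJ


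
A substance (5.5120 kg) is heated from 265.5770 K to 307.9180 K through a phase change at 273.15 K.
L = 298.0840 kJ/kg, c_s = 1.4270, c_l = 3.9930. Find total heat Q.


Q1 (sensible, solid) = 5.5120 * 1.4270 * 7.5730 = 59.5664 kJ
Q2 (latent) = 5.5120 * 298.0840 = 1643.0390 kJ
Q3 (sensible, liquid) = 5.5120 * 3.9930 * 34.7680 = 765.2234 kJ
Q_total = 2467.8288 kJ

2467.8288 kJ


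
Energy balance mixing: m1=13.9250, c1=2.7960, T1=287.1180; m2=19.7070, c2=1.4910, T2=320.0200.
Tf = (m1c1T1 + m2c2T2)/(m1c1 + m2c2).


num = 20581.9299
den = 68.3174
Tf = 301.2691 K

301.2691 K


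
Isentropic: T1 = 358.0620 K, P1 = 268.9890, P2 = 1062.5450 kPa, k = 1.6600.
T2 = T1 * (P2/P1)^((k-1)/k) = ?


(k-1)/k = 0.3976
(P2/P1)^exp = 1.7267
T2 = 358.0620 * 1.7267 = 618.2523 K

618.2523 K


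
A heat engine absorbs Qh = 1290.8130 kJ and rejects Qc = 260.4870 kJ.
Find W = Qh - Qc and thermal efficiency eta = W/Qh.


W = 1290.8130 - 260.4870 = 1030.3260 kJ
eta = 1030.3260 / 1290.8130 = 0.7982 = 79.8199%

W = 1030.3260 kJ, eta = 79.8199%


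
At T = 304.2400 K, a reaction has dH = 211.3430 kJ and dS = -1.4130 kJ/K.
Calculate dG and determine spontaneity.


T*dS = 304.2400 * -1.4130 = -429.8911 kJ
dG = 211.3430 + 429.8911 = 641.2341 kJ (non-spontaneous)

dG = 641.2341 kJ, non-spontaneous


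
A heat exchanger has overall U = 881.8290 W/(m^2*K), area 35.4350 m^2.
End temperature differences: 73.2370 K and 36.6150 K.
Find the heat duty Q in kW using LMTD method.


LMTD = 52.8271 K
Q = 881.8290 * 35.4350 * 52.8271 = 1650720.4306 W = 1650.7204 kW

1650.7204 kW


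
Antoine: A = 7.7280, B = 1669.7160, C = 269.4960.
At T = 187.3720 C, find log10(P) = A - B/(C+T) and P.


C+T = 456.8680
B/(C+T) = 3.6547
log10(P) = 7.7280 - 3.6547 = 4.0733
P = 10^4.0733 = 11838.5595 mmHg

11838.5595 mmHg


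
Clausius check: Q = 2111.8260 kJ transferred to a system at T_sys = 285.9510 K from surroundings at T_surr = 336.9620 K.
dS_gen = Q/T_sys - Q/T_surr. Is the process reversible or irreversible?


dS_sys = 2111.8260/285.9510 = 7.3853 kJ/K
dS_surr = -2111.8260/336.9620 = -6.2673 kJ/K
dS_gen = 7.3853 - 6.2673 = 1.1180 kJ/K (irreversible)

dS_gen = 1.1180 kJ/K, irreversible


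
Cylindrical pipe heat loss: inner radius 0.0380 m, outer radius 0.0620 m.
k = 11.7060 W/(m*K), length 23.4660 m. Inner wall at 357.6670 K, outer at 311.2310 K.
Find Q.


dT = 46.4360 K
ln(ro/ri) = 0.4895
Q = 2*pi*11.7060*23.4660*46.4360 / 0.4895 = 163714.3607 W

163714.3607 W


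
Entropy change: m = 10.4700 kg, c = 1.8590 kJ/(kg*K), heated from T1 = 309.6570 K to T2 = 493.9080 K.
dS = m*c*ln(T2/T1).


T2/T1 = 1.5950
ln(T2/T1) = 0.4669
dS = 10.4700 * 1.8590 * 0.4669 = 9.0873 kJ/K

9.0873 kJ/K


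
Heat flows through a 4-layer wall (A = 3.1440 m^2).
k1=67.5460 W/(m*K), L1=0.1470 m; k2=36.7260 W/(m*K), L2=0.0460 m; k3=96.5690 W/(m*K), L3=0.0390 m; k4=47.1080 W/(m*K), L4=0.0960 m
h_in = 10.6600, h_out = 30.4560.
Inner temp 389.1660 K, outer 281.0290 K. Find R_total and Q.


R_conv_in = 1/(10.6600*3.1440) = 0.0298
R_1 = 0.1470/(67.5460*3.1440) = 0.0007
R_2 = 0.0460/(36.7260*3.1440) = 0.0004
R_3 = 0.0390/(96.5690*3.1440) = 0.0001
R_4 = 0.0960/(47.1080*3.1440) = 0.0006
R_conv_out = 1/(30.4560*3.1440) = 0.0104
R_total = 0.0421 K/W
Q = 108.1370 / 0.0421 = 2565.6475 W

R_total = 0.0421 K/W, Q = 2565.6475 W


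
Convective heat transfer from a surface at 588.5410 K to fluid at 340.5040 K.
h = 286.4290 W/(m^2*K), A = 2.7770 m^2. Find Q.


dT = 248.0370 K
Q = 286.4290 * 2.7770 * 248.0370 = 197291.9369 W

197291.9369 W


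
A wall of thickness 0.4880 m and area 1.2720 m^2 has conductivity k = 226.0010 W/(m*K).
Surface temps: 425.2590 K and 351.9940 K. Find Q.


dT = 73.2650 K
Q = 226.0010 * 1.2720 * 73.2650 / 0.4880 = 43159.2813 W

43159.2813 W


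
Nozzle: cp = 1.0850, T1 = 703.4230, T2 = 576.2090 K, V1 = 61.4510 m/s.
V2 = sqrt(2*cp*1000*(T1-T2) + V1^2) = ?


dT = 127.2140 K
2*cp*1000*dT = 276054.3800
V1^2 = 3776.2254
V2 = sqrt(279830.6054) = 528.9902 m/s

528.9902 m/s


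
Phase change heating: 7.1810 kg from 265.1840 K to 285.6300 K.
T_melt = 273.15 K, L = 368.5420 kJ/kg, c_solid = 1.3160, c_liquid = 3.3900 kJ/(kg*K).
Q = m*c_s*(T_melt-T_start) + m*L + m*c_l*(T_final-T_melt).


Q1 (sensible, solid) = 7.1810 * 1.3160 * 7.9660 = 75.2803 kJ
Q2 (latent) = 7.1810 * 368.5420 = 2646.5001 kJ
Q3 (sensible, liquid) = 7.1810 * 3.3900 * 12.4800 = 303.8080 kJ
Q_total = 3025.5884 kJ

3025.5884 kJ


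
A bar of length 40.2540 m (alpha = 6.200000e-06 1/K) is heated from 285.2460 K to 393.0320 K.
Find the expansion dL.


dT = 107.7860 K
dL = 6.200000e-06 * 40.2540 * 107.7860 = 0.026901 m
L_final = 40.280901 m

dL = 0.026901 m


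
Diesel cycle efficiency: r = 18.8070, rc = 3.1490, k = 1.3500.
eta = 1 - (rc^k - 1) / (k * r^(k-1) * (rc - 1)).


r^(k-1) = 2.7926
rc^k = 4.7047
eta = 0.5427 = 54.2730%

54.2730%


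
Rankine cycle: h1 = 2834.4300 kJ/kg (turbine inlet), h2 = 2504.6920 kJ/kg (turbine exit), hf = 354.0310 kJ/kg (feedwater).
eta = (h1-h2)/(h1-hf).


W = 329.7380 kJ/kg
Q_in = 2480.3990 kJ/kg
eta = 0.1329 = 13.2937%

eta = 13.2937%


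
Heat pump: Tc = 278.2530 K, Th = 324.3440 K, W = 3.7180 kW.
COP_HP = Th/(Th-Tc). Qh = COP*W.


COP = 324.3440 / 46.0910 = 7.0370
Qh = 7.0370 * 3.7180 = 26.1637 kW

COP = 7.0370, Qh = 26.1637 kW


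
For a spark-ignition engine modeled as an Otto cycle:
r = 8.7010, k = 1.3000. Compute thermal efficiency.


r^(k-1) = 1.9137
eta = 1 - 1/1.9137 = 0.4774 = 47.7448%

47.7448%


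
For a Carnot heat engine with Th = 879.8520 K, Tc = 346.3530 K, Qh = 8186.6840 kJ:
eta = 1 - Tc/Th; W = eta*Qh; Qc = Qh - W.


eta = 1 - 346.3530/879.8520 = 0.6064
W = 0.6064 * 8186.6840 = 4964.0027 kJ
Qc = 8186.6840 - 4964.0027 = 3222.6813 kJ

eta = 60.6351%, W = 4964.0027 kJ, Qc = 3222.6813 kJ


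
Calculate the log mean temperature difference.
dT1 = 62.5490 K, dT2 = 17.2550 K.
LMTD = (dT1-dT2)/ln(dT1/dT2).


dT1/dT2 = 3.6250
ln(dT1/dT2) = 1.2878
LMTD = 45.2940 / 1.2878 = 35.1703 K

35.1703 K


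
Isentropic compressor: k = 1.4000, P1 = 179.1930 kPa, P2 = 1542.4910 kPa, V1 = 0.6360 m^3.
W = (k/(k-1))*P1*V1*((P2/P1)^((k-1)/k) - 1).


(k-1)/k = 0.2857
(P2/P1)^exp = 1.8498
W = 3.5000 * 179.1930 * 0.6360 * (1.8498 - 1) = 338.9543 kJ

338.9543 kJ


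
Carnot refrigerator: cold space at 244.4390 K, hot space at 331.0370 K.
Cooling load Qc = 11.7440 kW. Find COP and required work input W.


COP = 244.4390 / 86.5980 = 2.8227
W = 11.7440 / 2.8227 = 4.1606 kW

COP = 2.8227, W = 4.1606 kW


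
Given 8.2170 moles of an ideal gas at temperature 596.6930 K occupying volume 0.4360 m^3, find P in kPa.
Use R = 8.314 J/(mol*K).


P = nRT/V = 8.2170 * 8.314 * 596.6930 / 0.4360
= 40763.7613 / 0.4360 = 93494.8654 Pa = 93.4949 kPa

93.4949 kPa


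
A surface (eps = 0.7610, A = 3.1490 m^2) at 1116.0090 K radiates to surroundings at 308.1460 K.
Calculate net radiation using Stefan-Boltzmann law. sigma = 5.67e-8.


T^4 = 1.5512e+12
Tsurr^4 = 9.0163e+09
Q = 0.7610 * 5.67e-8 * 3.1490 * 1.5422e+12 = 209546.0637 W

209546.0637 W


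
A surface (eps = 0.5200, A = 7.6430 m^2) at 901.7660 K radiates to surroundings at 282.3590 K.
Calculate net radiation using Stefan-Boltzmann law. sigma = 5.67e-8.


T^4 = 6.6126e+11
Tsurr^4 = 6.3563e+09
Q = 0.5200 * 5.67e-8 * 7.6430 * 6.5491e+11 = 147581.1500 W

147581.1500 W


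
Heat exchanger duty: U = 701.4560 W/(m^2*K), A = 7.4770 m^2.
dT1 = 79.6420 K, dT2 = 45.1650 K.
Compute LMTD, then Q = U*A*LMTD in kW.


LMTD = 60.7825 K
Q = 701.4560 * 7.4770 * 60.7825 = 318791.2597 W = 318.7913 kW

318.7913 kW


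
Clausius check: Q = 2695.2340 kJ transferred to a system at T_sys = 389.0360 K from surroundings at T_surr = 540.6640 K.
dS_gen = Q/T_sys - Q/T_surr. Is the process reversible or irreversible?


dS_sys = 2695.2340/389.0360 = 6.9280 kJ/K
dS_surr = -2695.2340/540.6640 = -4.9850 kJ/K
dS_gen = 6.9280 - 4.9850 = 1.9429 kJ/K (irreversible)

dS_gen = 1.9429 kJ/K, irreversible


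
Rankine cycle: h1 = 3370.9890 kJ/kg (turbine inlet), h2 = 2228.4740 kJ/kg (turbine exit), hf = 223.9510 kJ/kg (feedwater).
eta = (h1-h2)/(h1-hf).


W = 1142.5150 kJ/kg
Q_in = 3147.0380 kJ/kg
eta = 0.3630 = 36.3045%

eta = 36.3045%


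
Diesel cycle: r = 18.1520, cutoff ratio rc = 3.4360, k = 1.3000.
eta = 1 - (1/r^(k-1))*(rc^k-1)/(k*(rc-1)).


r^(k-1) = 2.3860
rc^k = 4.9759
eta = 0.4738 = 47.3820%

47.3820%


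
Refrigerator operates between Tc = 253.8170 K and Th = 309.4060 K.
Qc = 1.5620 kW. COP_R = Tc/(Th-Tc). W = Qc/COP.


COP = 253.8170 / 55.5890 = 4.5660
W = 1.5620 / 4.5660 = 0.3421 kW

COP = 4.5660, W = 0.3421 kW


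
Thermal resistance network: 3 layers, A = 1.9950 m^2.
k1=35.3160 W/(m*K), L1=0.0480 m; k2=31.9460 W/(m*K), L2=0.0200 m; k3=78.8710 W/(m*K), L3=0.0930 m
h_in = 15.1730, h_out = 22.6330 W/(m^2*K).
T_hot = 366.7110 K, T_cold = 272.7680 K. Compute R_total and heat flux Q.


R_conv_in = 1/(15.1730*1.9950) = 0.0330
R_1 = 0.0480/(35.3160*1.9950) = 0.0007
R_2 = 0.0200/(31.9460*1.9950) = 0.0003
R_3 = 0.0930/(78.8710*1.9950) = 0.0006
R_conv_out = 1/(22.6330*1.9950) = 0.0221
R_total = 0.0568 K/W
Q = 93.9430 / 0.0568 = 1654.8290 W

R_total = 0.0568 K/W, Q = 1654.8290 W


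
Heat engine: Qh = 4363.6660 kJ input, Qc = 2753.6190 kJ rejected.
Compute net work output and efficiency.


W = 4363.6660 - 2753.6190 = 1610.0470 kJ
eta = 1610.0470 / 4363.6660 = 0.3690 = 36.8967%

W = 1610.0470 kJ, eta = 36.8967%


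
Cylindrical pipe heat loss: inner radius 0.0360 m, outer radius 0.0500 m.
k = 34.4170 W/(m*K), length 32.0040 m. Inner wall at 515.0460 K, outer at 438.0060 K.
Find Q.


dT = 77.0400 K
ln(ro/ri) = 0.3285
Q = 2*pi*34.4170*32.0040*77.0400 / 0.3285 = 1623052.8643 W

1623052.8643 W


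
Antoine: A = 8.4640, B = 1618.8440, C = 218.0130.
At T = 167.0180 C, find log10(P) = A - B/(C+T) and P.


C+T = 385.0310
B/(C+T) = 4.2045
log10(P) = 8.4640 - 4.2045 = 4.2595
P = 10^4.2595 = 18178.1185 mmHg

18178.1185 mmHg


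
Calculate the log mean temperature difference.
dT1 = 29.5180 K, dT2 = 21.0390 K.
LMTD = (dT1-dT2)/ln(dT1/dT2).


dT1/dT2 = 1.4030
ln(dT1/dT2) = 0.3386
LMTD = 8.4790 / 0.3386 = 25.0397 K

25.0397 K


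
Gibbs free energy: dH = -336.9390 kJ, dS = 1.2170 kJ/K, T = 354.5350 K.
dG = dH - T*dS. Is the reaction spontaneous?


T*dS = 354.5350 * 1.2170 = 431.4691 kJ
dG = -336.9390 - 431.4691 = -768.4081 kJ (spontaneous)

dG = -768.4081 kJ, spontaneous


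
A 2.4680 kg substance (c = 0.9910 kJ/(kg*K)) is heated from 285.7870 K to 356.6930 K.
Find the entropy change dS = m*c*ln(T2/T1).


T2/T1 = 1.2481
ln(T2/T1) = 0.2216
dS = 2.4680 * 0.9910 * 0.2216 = 0.5421 kJ/K

0.5421 kJ/K


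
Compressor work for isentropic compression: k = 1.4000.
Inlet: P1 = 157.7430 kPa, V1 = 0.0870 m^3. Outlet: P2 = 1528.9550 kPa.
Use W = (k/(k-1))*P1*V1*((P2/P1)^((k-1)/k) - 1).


(k-1)/k = 0.2857
(P2/P1)^exp = 1.9136
W = 3.5000 * 157.7430 * 0.0870 * (1.9136 - 1) = 43.8806 kJ

43.8806 kJ


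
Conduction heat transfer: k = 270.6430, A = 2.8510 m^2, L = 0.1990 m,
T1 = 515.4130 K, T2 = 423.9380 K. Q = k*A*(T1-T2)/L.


dT = 91.4750 K
Q = 270.6430 * 2.8510 * 91.4750 / 0.1990 = 354685.4376 W

354685.4376 W


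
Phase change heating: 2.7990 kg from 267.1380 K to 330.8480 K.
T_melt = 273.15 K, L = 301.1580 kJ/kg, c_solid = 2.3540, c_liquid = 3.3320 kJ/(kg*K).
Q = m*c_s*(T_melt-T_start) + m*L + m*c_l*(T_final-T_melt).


Q1 (sensible, solid) = 2.7990 * 2.3540 * 6.0120 = 39.6121 kJ
Q2 (latent) = 2.7990 * 301.1580 = 842.9412 kJ
Q3 (sensible, liquid) = 2.7990 * 3.3320 * 57.6980 = 538.1070 kJ
Q_total = 1420.6604 kJ

1420.6604 kJ


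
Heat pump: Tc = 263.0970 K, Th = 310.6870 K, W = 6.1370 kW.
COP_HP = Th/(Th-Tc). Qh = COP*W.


COP = 310.6870 / 47.5900 = 6.5284
Qh = 6.5284 * 6.1370 = 40.0648 kW

COP = 6.5284, Qh = 40.0648 kW


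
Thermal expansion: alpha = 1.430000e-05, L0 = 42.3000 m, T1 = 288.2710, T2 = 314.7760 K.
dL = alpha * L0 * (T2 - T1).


dT = 26.5050 K
dL = 1.430000e-05 * 42.3000 * 26.5050 = 0.016033 m
L_final = 42.316033 m

dL = 0.016033 m


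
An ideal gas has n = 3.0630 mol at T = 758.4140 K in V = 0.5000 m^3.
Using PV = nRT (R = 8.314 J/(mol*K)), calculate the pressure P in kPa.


P = nRT/V = 3.0630 * 8.314 * 758.4140 / 0.5000
= 19313.6056 / 0.5000 = 38627.2112 Pa = 38.6272 kPa

38.6272 kPa


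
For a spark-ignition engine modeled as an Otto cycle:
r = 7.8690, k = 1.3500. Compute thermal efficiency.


r^(k-1) = 2.0586
eta = 1 - 1/2.0586 = 0.5142 = 51.4233%

51.4233%


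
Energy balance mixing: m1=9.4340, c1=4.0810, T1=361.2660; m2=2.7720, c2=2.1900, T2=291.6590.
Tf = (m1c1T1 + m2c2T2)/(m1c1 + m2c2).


num = 15679.3651
den = 44.5708
Tf = 351.7853 K

351.7853 K


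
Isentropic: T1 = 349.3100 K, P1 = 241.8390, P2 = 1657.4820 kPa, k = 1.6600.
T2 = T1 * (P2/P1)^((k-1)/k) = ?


(k-1)/k = 0.3976
(P2/P1)^exp = 2.1496
T2 = 349.3100 * 2.1496 = 750.8717 K

750.8717 K


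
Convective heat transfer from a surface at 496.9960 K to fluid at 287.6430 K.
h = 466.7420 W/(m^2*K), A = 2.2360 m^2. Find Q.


dT = 209.3530 K
Q = 466.7420 * 2.2360 * 209.3530 = 218488.1416 W

218488.1416 W


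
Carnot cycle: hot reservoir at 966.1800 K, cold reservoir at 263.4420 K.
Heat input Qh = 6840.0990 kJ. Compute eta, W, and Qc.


eta = 1 - 263.4420/966.1800 = 0.7273
W = 0.7273 * 6840.0990 = 4975.0538 kJ
Qc = 6840.0990 - 4975.0538 = 1865.0452 kJ

eta = 72.7337%, W = 4975.0538 kJ, Qc = 1865.0452 kJ


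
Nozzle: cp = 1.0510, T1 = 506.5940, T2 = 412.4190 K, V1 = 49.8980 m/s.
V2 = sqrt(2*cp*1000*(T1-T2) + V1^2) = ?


dT = 94.1750 K
2*cp*1000*dT = 197955.8500
V1^2 = 2489.8104
V2 = sqrt(200445.6604) = 447.7116 m/s

447.7116 m/s


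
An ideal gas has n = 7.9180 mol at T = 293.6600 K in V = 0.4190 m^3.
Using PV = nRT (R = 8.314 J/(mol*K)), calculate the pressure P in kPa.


P = nRT/V = 7.9180 * 8.314 * 293.6600 / 0.4190
= 19331.7118 / 0.4190 = 46137.7370 Pa = 46.1377 kPa

46.1377 kPa


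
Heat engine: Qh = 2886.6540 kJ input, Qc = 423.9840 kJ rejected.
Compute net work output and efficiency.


W = 2886.6540 - 423.9840 = 2462.6700 kJ
eta = 2462.6700 / 2886.6540 = 0.8531 = 85.3123%

W = 2462.6700 kJ, eta = 85.3123%


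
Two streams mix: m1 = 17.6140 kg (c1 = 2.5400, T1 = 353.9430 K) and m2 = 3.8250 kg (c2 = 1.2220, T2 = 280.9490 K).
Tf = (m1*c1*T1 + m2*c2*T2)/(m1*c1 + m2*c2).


num = 17148.4519
den = 49.4137
Tf = 347.0383 K

347.0383 K


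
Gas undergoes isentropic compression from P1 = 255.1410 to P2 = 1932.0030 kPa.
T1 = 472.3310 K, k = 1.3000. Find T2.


(k-1)/k = 0.2308
(P2/P1)^exp = 1.5955
T2 = 472.3310 * 1.5955 = 753.6073 K

753.6073 K


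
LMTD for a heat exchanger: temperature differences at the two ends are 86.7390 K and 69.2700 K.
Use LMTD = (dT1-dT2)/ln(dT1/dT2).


dT1/dT2 = 1.2522
ln(dT1/dT2) = 0.2249
LMTD = 17.4690 / 0.2249 = 77.6774 K

77.6774 K


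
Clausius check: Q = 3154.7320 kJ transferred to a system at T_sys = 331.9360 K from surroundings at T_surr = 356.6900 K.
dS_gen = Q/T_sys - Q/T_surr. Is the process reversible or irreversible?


dS_sys = 3154.7320/331.9360 = 9.5040 kJ/K
dS_surr = -3154.7320/356.6900 = -8.8445 kJ/K
dS_gen = 9.5040 - 8.8445 = 0.6596 kJ/K (irreversible)

dS_gen = 0.6596 kJ/K, irreversible


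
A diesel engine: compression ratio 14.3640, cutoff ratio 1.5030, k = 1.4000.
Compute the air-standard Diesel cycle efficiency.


r^(k-1) = 2.9034
rc^k = 1.7691
eta = 0.6239 = 62.3856%

62.3856%


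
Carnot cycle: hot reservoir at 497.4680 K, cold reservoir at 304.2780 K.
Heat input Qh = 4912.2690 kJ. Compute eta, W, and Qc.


eta = 1 - 304.2780/497.4680 = 0.3883
W = 0.3883 * 4912.2690 = 1907.6629 kJ
Qc = 4912.2690 - 1907.6629 = 3004.6061 kJ

eta = 38.8347%, W = 1907.6629 kJ, Qc = 3004.6061 kJ


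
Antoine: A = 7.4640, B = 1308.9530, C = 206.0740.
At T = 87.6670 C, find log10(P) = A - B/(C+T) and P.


C+T = 293.7410
B/(C+T) = 4.4561
log10(P) = 7.4640 - 4.4561 = 3.0079
P = 10^3.0079 = 1018.2473 mmHg

1018.2473 mmHg


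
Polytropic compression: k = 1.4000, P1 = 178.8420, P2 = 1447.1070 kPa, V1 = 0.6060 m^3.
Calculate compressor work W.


(k-1)/k = 0.2857
(P2/P1)^exp = 1.8173
W = 3.5000 * 178.8420 * 0.6060 * (1.8173 - 1) = 310.0386 kJ

310.0386 kJ


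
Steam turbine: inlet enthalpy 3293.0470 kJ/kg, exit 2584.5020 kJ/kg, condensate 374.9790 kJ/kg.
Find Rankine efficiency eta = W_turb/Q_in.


W = 708.5450 kJ/kg
Q_in = 2918.0680 kJ/kg
eta = 0.2428 = 24.2813%

eta = 24.2813%


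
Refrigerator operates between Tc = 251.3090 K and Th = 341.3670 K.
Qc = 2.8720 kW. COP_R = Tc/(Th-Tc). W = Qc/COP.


COP = 251.3090 / 90.0580 = 2.7905
W = 2.8720 / 2.7905 = 1.0292 kW

COP = 2.7905, W = 1.0292 kW


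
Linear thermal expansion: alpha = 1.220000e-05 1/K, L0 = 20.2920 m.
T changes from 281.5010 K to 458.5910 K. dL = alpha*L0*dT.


dT = 177.0900 K
dL = 1.220000e-05 * 20.2920 * 177.0900 = 0.043841 m
L_final = 20.335841 m

dL = 0.043841 m


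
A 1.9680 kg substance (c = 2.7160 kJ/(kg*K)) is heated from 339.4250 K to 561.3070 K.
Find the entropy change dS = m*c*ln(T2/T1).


T2/T1 = 1.6537
ln(T2/T1) = 0.5030
dS = 1.9680 * 2.7160 * 0.5030 = 2.6887 kJ/K

2.6887 kJ/K


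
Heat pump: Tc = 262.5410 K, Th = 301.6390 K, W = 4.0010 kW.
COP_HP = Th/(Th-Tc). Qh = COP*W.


COP = 301.6390 / 39.0980 = 7.7149
Qh = 7.7149 * 4.0010 = 30.8675 kW

COP = 7.7149, Qh = 30.8675 kW


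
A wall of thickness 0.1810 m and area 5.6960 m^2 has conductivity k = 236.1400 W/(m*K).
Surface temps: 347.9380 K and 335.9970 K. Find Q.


dT = 11.9410 K
Q = 236.1400 * 5.6960 * 11.9410 / 0.1810 = 88736.3709 W

88736.3709 W


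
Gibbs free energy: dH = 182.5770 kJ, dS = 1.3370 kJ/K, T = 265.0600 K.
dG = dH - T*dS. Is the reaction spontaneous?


T*dS = 265.0600 * 1.3370 = 354.3852 kJ
dG = 182.5770 - 354.3852 = -171.8082 kJ (spontaneous)

dG = -171.8082 kJ, spontaneous


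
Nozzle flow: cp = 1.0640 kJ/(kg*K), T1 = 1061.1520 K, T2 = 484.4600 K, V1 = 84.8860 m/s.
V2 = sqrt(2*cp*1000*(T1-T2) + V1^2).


dT = 576.6920 K
2*cp*1000*dT = 1227200.5760
V1^2 = 7205.6330
V2 = sqrt(1234406.2090) = 1111.0383 m/s

1111.0383 m/s


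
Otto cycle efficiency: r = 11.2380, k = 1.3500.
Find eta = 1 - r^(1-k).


r^(k-1) = 2.3321
eta = 1 - 1/2.3321 = 0.5712 = 57.1196%

57.1196%


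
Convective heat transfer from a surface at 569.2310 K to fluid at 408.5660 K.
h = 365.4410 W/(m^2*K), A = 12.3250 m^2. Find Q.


dT = 160.6650 K
Q = 365.4410 * 12.3250 * 160.6650 = 723644.8521 W

723644.8521 W


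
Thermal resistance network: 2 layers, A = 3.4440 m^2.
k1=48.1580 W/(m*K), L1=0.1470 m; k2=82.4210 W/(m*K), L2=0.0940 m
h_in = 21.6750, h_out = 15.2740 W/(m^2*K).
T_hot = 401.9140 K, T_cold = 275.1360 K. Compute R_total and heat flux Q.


R_conv_in = 1/(21.6750*3.4440) = 0.0134
R_1 = 0.1470/(48.1580*3.4440) = 0.0009
R_2 = 0.0940/(82.4210*3.4440) = 0.0003
R_conv_out = 1/(15.2740*3.4440) = 0.0190
R_total = 0.0336 K/W
Q = 126.7780 / 0.0336 = 3770.5033 W

R_total = 0.0336 K/W, Q = 3770.5033 W


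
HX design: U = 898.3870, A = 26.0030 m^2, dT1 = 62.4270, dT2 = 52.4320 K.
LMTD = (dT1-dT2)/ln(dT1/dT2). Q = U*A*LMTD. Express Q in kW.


LMTD = 57.2842 K
Q = 898.3870 * 26.0030 * 57.2842 = 1338203.3537 W = 1338.2034 kW

1338.2034 kW


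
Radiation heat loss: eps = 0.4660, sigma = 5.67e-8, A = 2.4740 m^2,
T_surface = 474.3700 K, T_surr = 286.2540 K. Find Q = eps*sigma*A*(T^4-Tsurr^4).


T^4 = 5.0637e+10
Tsurr^4 = 6.7144e+09
Q = 0.4660 * 5.67e-8 * 2.4740 * 4.3923e+10 = 2871.1633 W

2871.1633 W


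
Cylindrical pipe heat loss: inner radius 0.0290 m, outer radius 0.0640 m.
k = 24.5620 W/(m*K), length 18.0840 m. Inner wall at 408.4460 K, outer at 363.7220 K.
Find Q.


dT = 44.7240 K
ln(ro/ri) = 0.7916
Q = 2*pi*24.5620*18.0840*44.7240 / 0.7916 = 157681.2087 W

157681.2087 W


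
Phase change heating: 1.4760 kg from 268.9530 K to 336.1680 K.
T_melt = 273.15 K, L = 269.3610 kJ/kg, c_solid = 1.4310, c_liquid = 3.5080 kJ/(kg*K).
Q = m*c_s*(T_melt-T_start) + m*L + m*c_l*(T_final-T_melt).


Q1 (sensible, solid) = 1.4760 * 1.4310 * 4.1970 = 8.8647 kJ
Q2 (latent) = 1.4760 * 269.3610 = 397.5768 kJ
Q3 (sensible, liquid) = 1.4760 * 3.5080 * 63.0180 = 326.2951 kJ
Q_total = 732.7367 kJ

732.7367 kJ


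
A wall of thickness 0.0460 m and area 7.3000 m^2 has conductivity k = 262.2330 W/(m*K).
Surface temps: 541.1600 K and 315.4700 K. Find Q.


dT = 225.6900 K
Q = 262.2330 * 7.3000 * 225.6900 / 0.0460 = 9392142.8287 W

9392142.8287 W


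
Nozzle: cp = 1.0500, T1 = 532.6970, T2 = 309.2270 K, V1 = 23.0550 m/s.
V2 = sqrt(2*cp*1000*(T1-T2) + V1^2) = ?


dT = 223.4700 K
2*cp*1000*dT = 469287.0000
V1^2 = 531.5330
V2 = sqrt(469818.5330) = 685.4331 m/s

685.4331 m/s


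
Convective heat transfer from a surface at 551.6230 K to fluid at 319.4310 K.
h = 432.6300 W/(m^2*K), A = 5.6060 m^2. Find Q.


dT = 232.1920 K
Q = 432.6300 * 5.6060 * 232.1920 = 563140.7791 W

563140.7791 W


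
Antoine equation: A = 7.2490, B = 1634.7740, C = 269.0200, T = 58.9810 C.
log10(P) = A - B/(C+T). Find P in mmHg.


C+T = 328.0010
B/(C+T) = 4.9841
log10(P) = 7.2490 - 4.9841 = 2.2649
P = 10^2.2649 = 184.0552 mmHg

184.0552 mmHg


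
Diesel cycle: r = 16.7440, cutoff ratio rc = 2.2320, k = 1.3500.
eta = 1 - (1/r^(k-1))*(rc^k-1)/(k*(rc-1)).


r^(k-1) = 2.6813
rc^k = 2.9562
eta = 0.5613 = 56.1345%

56.1345%


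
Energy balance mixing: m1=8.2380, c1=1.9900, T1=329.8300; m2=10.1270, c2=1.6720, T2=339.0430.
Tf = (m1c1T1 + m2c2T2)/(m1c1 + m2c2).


num = 11147.9004
den = 33.3260
Tf = 334.5110 K

334.5110 K


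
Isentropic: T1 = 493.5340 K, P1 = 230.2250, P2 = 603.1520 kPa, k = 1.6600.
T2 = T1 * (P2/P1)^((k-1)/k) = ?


(k-1)/k = 0.3976
(P2/P1)^exp = 1.4666
T2 = 493.5340 * 1.4666 = 723.8005 K

723.8005 K


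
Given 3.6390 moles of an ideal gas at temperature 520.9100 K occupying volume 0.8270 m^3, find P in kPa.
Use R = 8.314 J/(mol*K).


P = nRT/V = 3.6390 * 8.314 * 520.9100 / 0.8270
= 15759.9476 / 0.8270 = 19056.7686 Pa = 19.0568 kPa

19.0568 kPa


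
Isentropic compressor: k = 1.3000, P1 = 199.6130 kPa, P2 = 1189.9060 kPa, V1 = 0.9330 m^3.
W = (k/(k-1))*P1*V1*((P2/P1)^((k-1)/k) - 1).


(k-1)/k = 0.2308
(P2/P1)^exp = 1.5098
W = 4.3333 * 199.6130 * 0.9330 * (1.5098 - 1) = 411.4307 kJ

411.4307 kJ


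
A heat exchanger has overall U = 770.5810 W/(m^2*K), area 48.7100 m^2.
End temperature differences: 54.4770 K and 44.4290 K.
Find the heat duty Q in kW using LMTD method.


LMTD = 49.2824 K
Q = 770.5810 * 48.7100 * 49.2824 = 1849814.8139 W = 1849.8148 kW

1849.8148 kW


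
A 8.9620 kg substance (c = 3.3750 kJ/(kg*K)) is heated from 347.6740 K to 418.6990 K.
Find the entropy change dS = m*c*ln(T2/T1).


T2/T1 = 1.2043
ln(T2/T1) = 0.1859
dS = 8.9620 * 3.3750 * 0.1859 = 5.6225 kJ/K

5.6225 kJ/K


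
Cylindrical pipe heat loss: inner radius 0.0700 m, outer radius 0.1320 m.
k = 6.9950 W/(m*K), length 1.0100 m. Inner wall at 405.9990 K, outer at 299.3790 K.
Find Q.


dT = 106.6200 K
ln(ro/ri) = 0.6343
Q = 2*pi*6.9950*1.0100*106.6200 / 0.6343 = 7461.5380 W

7461.5380 W


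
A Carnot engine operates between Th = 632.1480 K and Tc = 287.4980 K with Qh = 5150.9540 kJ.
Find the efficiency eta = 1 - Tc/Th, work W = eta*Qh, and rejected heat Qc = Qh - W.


eta = 1 - 287.4980/632.1480 = 0.5452
W = 0.5452 * 5150.9540 = 2808.3238 kJ
Qc = 5150.9540 - 2808.3238 = 2342.6302 kJ

eta = 54.5205%, W = 2808.3238 kJ, Qc = 2342.6302 kJ


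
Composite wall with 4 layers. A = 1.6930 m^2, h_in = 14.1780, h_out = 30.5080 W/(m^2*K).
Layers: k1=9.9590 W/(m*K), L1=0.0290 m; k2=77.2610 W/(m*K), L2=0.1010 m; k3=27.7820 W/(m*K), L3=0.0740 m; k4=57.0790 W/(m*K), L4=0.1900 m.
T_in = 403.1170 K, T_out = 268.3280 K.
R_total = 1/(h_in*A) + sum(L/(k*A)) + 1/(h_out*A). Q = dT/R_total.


R_conv_in = 1/(14.1780*1.6930) = 0.0417
R_1 = 0.0290/(9.9590*1.6930) = 0.0017
R_2 = 0.1010/(77.2610*1.6930) = 0.0008
R_3 = 0.0740/(27.7820*1.6930) = 0.0016
R_4 = 0.1900/(57.0790*1.6930) = 0.0020
R_conv_out = 1/(30.5080*1.6930) = 0.0194
R_total = 0.0671 K/W
Q = 134.7890 / 0.0671 = 2010.1704 W

R_total = 0.0671 K/W, Q = 2010.1704 W


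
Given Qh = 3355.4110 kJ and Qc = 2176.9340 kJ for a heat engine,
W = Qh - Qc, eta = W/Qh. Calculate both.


W = 3355.4110 - 2176.9340 = 1178.4770 kJ
eta = 1178.4770 / 3355.4110 = 0.3512 = 35.1217%

W = 1178.4770 kJ, eta = 35.1217%


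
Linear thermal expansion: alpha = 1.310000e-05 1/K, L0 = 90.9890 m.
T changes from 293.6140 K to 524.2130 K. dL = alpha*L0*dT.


dT = 230.5990 K
dL = 1.310000e-05 * 90.9890 * 230.5990 = 0.274864 m
L_final = 91.263864 m

dL = 0.274864 m
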